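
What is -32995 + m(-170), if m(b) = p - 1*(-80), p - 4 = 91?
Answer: -32820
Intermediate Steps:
p = 95 (p = 4 + 91 = 95)
m(b) = 175 (m(b) = 95 - 1*(-80) = 95 + 80 = 175)
-32995 + m(-170) = -32995 + 175 = -32820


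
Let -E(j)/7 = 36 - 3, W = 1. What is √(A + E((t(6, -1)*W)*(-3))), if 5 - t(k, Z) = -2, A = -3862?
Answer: I*√4093 ≈ 63.977*I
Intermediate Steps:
t(k, Z) = 7 (t(k, Z) = 5 - 1*(-2) = 5 + 2 = 7)
E(j) = -231 (E(j) = -7*(36 - 3) = -7*33 = -231)
√(A + E((t(6, -1)*W)*(-3))) = √(-3862 - 231) = √(-4093) = I*√4093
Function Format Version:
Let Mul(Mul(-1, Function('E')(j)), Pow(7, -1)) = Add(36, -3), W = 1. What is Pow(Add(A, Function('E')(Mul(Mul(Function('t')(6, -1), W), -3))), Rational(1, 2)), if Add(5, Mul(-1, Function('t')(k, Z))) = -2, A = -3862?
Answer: Mul(I, Pow(4093, Rational(1, 2))) ≈ Mul(63.977, I)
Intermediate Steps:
Function('t')(k, Z) = 7 (Function('t')(k, Z) = Add(5, Mul(-1, -2)) = Add(5, 2) = 7)
Function('E')(j) = -231 (Function('E')(j) = Mul(-7, Add(36, -3)) = Mul(-7, 33) = -231)
Pow(Add(A, Function('E')(Mul(Mul(Function('t')(6, -1), W), -3))), Rational(1, 2)) = Pow(Add(-3862, -231), Rational(1, 2)) = Pow(-4093, Rational(1, 2)) = Mul(I, Pow(4093, Rational(1, 2)))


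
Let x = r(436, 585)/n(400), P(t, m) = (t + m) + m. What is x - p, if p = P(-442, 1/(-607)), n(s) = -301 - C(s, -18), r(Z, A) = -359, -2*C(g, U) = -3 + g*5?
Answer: 373837094/846765 ≈ 441.49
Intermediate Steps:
C(g, U) = 3/2 - 5*g/2 (C(g, U) = -(-3 + g*5)/2 = -(-3 + 5*g)/2 = 3/2 - 5*g/2)
n(s) = -605/2 + 5*s/2 (n(s) = -301 - (3/2 - 5*s/2) = -301 + (-3/2 + 5*s/2) = -605/2 + 5*s/2)
P(t, m) = t + 2*m (P(t, m) = (m + t) + m = t + 2*m)
x = -718/1395 (x = -359/(-605/2 + (5/2)*400) = -359/(-605/2 + 1000) = -359/1395/2 = -359*2/1395 = -718/1395 ≈ -0.51470)
p = -268296/607 (p = -442 + 2/(-607) = -442 + 2*(-1/607) = -442 - 2/607 = -268296/607 ≈ -442.00)
x - p = -718/1395 - 1*(-268296/607) = -718/1395 + 268296/607 = 373837094/846765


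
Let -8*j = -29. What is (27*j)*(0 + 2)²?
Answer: 783/2 ≈ 391.50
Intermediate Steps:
j = 29/8 (j = -⅛*(-29) = 29/8 ≈ 3.6250)
(27*j)*(0 + 2)² = (27*(29/8))*(0 + 2)² = (783/8)*2² = (783/8)*4 = 783/2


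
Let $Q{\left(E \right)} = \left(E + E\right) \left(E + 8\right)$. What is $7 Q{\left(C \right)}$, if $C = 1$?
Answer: $126$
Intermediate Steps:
$Q{\left(E \right)} = 2 E \left(8 + E\right)$
$7 Q{\left(C \right)} = 7 \cdot 2 \cdot 1 \left(8 + 1\right) = 7 \cdot 2 \cdot 1 \cdot 9 = 7 \cdot 18 = 126$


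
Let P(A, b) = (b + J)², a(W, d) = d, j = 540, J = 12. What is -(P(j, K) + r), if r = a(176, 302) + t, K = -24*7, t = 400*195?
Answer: -102638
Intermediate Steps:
t = 78000
K = -168
P(A, b) = (12 + b)² (P(A, b) = (b + 12)² = (12 + b)²)
r = 78302 (r = 302 + 78000 = 78302)
-(P(j, K) + r) = -((12 - 168)² + 78302) = -((-156)² + 78302) = -(24336 + 78302) = -1*102638 = -102638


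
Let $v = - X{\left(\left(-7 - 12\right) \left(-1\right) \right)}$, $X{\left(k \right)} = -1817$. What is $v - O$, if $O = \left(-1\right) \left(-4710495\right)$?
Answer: $-4708678$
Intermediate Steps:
$v = 1817$ ($v = \left(-1\right) \left(-1817\right) = 1817$)
$O = 4710495$
$v - O = 1817 - 4710495 = -4708678$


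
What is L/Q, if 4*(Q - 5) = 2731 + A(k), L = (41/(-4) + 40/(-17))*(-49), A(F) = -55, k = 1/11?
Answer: 41993/45832 ≈ 0.91624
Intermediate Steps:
k = 1/11 ≈ 0.090909
L = 41993/68 (L = (41*(-1/4) + 40*(-1/17))*(-49) = (-41/4 - 40/17)*(-49) = -857/68*(-49) = 41993/68 ≈ 617.54)
Q = 674 (Q = 5 + (2731 - 55)/4 = 5 + (1/4)*2676 = 5 + 669 = 674)
L/Q = (41993/68)/674 = (41993/68)*(1/674) = 41993/45832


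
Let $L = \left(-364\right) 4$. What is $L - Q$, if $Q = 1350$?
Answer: $-2806$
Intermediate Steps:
$L = -1456$
$L - Q = -1456 - 1350 = -2806$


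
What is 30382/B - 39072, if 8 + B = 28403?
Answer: -1109419058/28395 ≈ -39071.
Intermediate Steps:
B = 28395 (B = -8 + 28403 = 28395)
30382/B - 39072 = 30382/28395 - 39072 = -1109419058/28395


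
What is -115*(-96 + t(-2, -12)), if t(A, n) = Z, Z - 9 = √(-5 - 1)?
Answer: 10005 - 115*I*√6 ≈ 10005.0 - 281.69*I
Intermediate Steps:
Z = 9 + I*√6 (Z = 9 + √(-5 - 1) = 9 + √(-6) = 9 + I*√6 ≈ 9.0 + 2.4495*I)
t(A, n) = 9 + I*√6
-115*(-96 + t(-2, -12)) = -115*(-96 + (9 + I*√6)) = -115*(-87 + I*√6) = 10005 - 115*I*√6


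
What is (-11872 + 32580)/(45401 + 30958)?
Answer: 20708/76359 ≈ 0.27119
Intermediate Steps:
(-11872 + 32580)/(45401 + 30958) = 20708/76359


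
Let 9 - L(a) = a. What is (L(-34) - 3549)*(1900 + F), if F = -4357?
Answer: 8614242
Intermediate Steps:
L(a) = 9 - a
(L(-34) - 3549)*(1900 + F) = ((9 - 1*(-34)) - 3549)*(1900 - 4357) = ((9 + 34) - 3549)*(-2457) = (43 - 3549)*(-2457) = -3506*(-2457) = 8614242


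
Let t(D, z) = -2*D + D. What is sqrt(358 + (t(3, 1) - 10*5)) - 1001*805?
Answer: -805805 + sqrt(305) ≈ -8.0579e+5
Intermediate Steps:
t(D, z) = -D
sqrt(358 + (t(3, 1) - 10*5)) - 1001*805 = sqrt(358 + (-1*3 - 10*5)) - 1001*805 = sqrt(358 + (-3 - 50)) - 805805 = sqrt(358 - 53) - 805805 = sqrt(305) - 805805 = -805805 + sqrt(305)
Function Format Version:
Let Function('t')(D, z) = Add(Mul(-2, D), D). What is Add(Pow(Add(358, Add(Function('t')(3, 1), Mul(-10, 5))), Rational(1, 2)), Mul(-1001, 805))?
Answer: Add(-805805, Pow(305, Rational(1, 2))) ≈ -8.0579e+5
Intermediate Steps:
Function('t')(D, z) = Mul(-1, D)
Add(Pow(Add(358, Add(Function('t')(3, 1), Mul(-10, 5))), Rational(1, 2)), Mul(-1001, 805)) = Add(Pow(Add(358, Add(Mul(-1, 3), Mul(-10, 5))), Rational(1, 2)), Mul(-1001, 805)) = Add(Pow(Add(358, Add(-3, -50)), Rational(1, 2)), -805805) = Add(Pow(Add(358, -53), Rational(1, 2)), -805805) = Add(Pow(305, Rational(1, 2)), -805805) = Add(-805805, Pow(305, Rational(1, 2)))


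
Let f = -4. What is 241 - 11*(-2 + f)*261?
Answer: 17467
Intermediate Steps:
241 - 11*(-2 + f)*261 = 241 - 11*(-2 - 4)*261 = 241 - 11*(-6)*261 = 241 + 66*261 = 241 + 17226 = 17467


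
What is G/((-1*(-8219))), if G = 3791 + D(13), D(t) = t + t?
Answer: 3817/8219 ≈ 0.46441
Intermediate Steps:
D(t) = 2*t
G = 3817 (G = 3791 + 2*13 = 3791 + 26 = 3817)
G/((-1*(-8219))) = 3817/((-1*(-8219))) = 3817/8219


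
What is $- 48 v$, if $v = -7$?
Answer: $336$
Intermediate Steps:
$- 48 v = \left(-48\right) \left(-7\right) = 336$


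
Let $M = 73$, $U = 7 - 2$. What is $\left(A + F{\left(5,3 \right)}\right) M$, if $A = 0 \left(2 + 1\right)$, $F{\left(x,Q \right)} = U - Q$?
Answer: $146$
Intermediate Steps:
$U = 5$ ($U = 7 - 2 = 5$)
$F{\left(x,Q \right)} = 5 - Q$
$A = 0$ ($A = 0 \cdot 3 = 0$)
$\left(A + F{\left(5,3 \right)}\right) M = \left(0 + \left(5 - 3\right)\right) 73 = \left(0 + 2\right) 73 = 2 \cdot 73 = 146$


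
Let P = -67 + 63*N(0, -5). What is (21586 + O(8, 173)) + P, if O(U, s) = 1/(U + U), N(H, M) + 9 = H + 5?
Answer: 340273/16 ≈ 21267.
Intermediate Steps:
N(H, M) = -4 + H (N(H, M) = -9 + (H + 5) = -9 + (5 + H) = -4 + H)
O(U, s) = 1/(2*U)
P = -319 (P = -67 + 63*(-4 + 0) = -67 + 63*(-4) = -67 - 252 = -319)
(21586 + O(8, 173)) + P = (21586 + (½)/8) - 319 = (21586 + (½)*(⅛)) - 319 = (21586 + 1/16) - 319 = 345377/16 - 319 = 340273/16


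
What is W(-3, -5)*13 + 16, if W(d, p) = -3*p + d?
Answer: 172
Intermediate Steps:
W(d, p) = d - 3*p
W(-3, -5)*13 + 16 = (-3 - 3*(-5))*13 + 16 = (-3 + 15)*13 + 16 = 12*13 + 16 = 156 + 16 = 172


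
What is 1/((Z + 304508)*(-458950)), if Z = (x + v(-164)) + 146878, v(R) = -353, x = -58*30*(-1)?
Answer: -1/207800168350 ≈ -4.8123e-12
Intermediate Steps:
x = 1740 (x = -1740*(-1) = 1740)
Z = 148265 (Z = (1740 - 353) + 146878 = 1387 + 146878 = 148265)
1/((Z + 304508)*(-458950)) = 1/((148265 + 304508)*(-458950)) = -1/458950/452773 = (1/452773)*(-1/458950) = -1/207800168350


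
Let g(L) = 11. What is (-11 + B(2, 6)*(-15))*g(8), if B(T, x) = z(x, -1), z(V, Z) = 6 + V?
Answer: -2101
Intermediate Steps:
B(T, x) = 6 + x
(-11 + B(2, 6)*(-15))*g(8) = (-11 + (6 + 6)*(-15))*11 = (-11 + 12*(-15))*11 = (-11 - 180)*11 = -191*11 = -2101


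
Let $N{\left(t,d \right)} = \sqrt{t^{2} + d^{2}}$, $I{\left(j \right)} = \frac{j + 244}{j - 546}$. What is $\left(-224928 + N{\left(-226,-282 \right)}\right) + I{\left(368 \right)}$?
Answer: $- \frac{20018898}{89} + 10 \sqrt{1306} \approx -2.2457 \cdot 10^{5}$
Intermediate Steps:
$I{\left(j \right)} = \frac{244 + j}{-546 + j}$
$N{\left(t,d \right)} = \sqrt{d^{2} + t^{2}}$
$\left(-224928 + N{\left(-226,-282 \right)}\right) + I{\left(368 \right)} = \left(-224928 + \sqrt{\left(-282\right)^{2} + \left(-226\right)^{2}}\right) + \frac{244 + 368}{-546 + 368} = \left(-224928 + \sqrt{79524 + 51076}\right) + \frac{1}{-178} \cdot 612 = \left(-224928 + \sqrt{130600}\right) - \frac{306}{89} = \left(-224928 + 10 \sqrt{1306}\right) - \frac{306}{89} = - \frac{20018898}{89} + 10 \sqrt{1306}$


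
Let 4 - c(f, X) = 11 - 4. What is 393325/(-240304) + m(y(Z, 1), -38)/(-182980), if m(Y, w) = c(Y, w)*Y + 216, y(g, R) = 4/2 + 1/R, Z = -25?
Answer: -18005087857/10992706480 ≈ -1.6379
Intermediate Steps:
c(f, X) = -3 (c(f, X) = 4 - (11 - 4) = 4 - 1*7 = 4 - 7 = -3)
y(g, R) = 2 + 1/R (y(g, R) = 4*(1/2) + 1/R = 2 + 1/R)
m(Y, w) = 216 - 3*Y (m(Y, w) = -3*Y + 216 = 216 - 3*Y)
393325/(-240304) + m(y(Z, 1), -38)/(-182980) = 393325/(-240304) + (216 - 3*(2 + 1/1))/(-182980) = 393325*(-1/240304) + (216 - 3*(2 + 1))*(-1/182980) = -393325/240304 + (216 - 3*3)*(-1/182980) = -393325/240304 + (216 - 9)*(-1/182980) = -393325/240304 + 207*(-1/182980) = -393325/240304 - 207/182980 = -18005087857/10992706480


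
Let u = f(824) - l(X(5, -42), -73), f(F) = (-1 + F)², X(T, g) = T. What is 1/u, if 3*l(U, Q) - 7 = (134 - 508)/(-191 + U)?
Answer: 279/188973953 ≈ 1.4764e-6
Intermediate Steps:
l(U, Q) = 7/3 - 374/(3*(-191 + U)) (l(U, Q) = 7/3 + ((134 - 508)/(-191 + U))/3 = 7/3 + (-374/(-191 + U))/3 = 7/3 - 374/(3*(-191 + U)))
u = 188973953/279 (u = (-1 + 824)² - (-1711 + 7*5)/(3*(-191 + 5)) = 823² - (-1711 + 35)/(3*(-186)) = 677329 - (-1)*(-1676)/(3*186) = 677329 - 1*838/279 = 677329 - 838/279 = 188973953/279 ≈ 6.7733e+5)
1/u = 1/(188973953/279) = 279/188973953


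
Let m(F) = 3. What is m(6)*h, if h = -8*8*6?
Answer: -1152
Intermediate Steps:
h = -384 (h = -64*6 = -384)
m(6)*h = 3*(-384) = -1152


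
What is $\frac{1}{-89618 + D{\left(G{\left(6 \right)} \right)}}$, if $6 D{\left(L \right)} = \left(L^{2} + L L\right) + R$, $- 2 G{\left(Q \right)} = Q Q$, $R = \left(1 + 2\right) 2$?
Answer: $- \frac{1}{89509} \approx -1.1172 \cdot 10^{-5}$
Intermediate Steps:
$R = 6$ ($R = 3 \cdot 2 = 6$)
$G{\left(Q \right)} = - \frac{Q^{2}}{2}$ ($G{\left(Q \right)} = - \frac{Q Q}{2} = - \frac{Q^{2}}{2}$)
$D{\left(L \right)} = 1 + \frac{L^{2}}{3}$ ($D{\left(L \right)} = \frac{\left(L^{2} + L L\right) + 6}{6} = \frac{\left(L^{2} + L^{2}\right) + 6}{6} = \frac{2 L^{2} + 6}{6} = \frac{6 + 2 L^{2}}{6} = 1 + \frac{L^{2}}{3}$)
$\frac{1}{-89618 + D{\left(G{\left(6 \right)} \right)}} = \frac{1}{-89618 + \left(1 + \frac{\left(- \frac{6^{2}}{2}\right)^{2}}{3}\right)} = \frac{1}{-89618 + \left(1 + \frac{\left(\left(- \frac{1}{2}\right) 36\right)^{2}}{3}\right)} = \frac{1}{-89618 + \left(1 + \frac{\left(-18\right)^{2}}{3}\right)} = \frac{1}{-89618 + \left(1 + \frac{1}{3} \cdot 324\right)} = \frac{1}{-89618 + \left(1 + 108\right)} = \frac{1}{-89618 + 109} = \frac{1}{-89509} = - \frac{1}{89509}$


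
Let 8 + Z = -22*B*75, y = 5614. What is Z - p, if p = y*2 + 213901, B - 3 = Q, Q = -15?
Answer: -205337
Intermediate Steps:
B = -12 (B = 3 - 15 = -12)
Z = 19792 (Z = -8 - 22*(-12)*75 = -8 + 264*75 = -8 + 19800 = 19792)
p = 225129 (p = 5614*2 + 213901 = 11228 + 213901 = 225129)
Z - p = 19792 - 1*225129 = 19792 - 225129 = -205337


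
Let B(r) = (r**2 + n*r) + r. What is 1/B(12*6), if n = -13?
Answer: 1/4320 ≈ 0.00023148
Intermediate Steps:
B(r) = r**2 - 12*r (B(r) = (r**2 - 13*r) + r = r**2 - 12*r)
1/B(12*6) = 1/((12*6)*(-12 + 12*6)) = 1/(72*(-12 + 72)) = 1/(72*60) = 1/4320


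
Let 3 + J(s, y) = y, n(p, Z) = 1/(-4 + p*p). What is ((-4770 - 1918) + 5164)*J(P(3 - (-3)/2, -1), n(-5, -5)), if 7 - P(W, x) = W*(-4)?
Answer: 31496/7 ≈ 4499.4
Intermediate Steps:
n(p, Z) = 1/(-4 + p**2)
P(W, x) = 7 + 4*W (P(W, x) = 7 - W*(-4) = 7 - (-4)*W = 7 + 4*W)
J(s, y) = -3 + y
((-4770 - 1918) + 5164)*J(P(3 - (-3)/2, -1), n(-5, -5)) = ((-4770 - 1918) + 5164)*(-3 + 1/(-4 + (-5)**2)) = (-6688 + 5164)*(-3 + 1/(-4 + 25)) = -1524*(-3 + 1/21) = -1524*(-62/21) = 31496/7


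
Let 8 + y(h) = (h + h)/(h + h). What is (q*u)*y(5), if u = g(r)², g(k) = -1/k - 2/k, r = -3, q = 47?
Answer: -329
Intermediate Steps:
g(k) = -3/k
y(h) = -7 (y(h) = -8 + (h + h)/(h + h) = -8 + (2*h)/((2*h)) = -8 + (2*h)*(1/(2*h)) = -8 + 1 = -7)
u = 1 (u = (-3/(-3))² = (-3*(-⅓))² = 1² = 1)
(q*u)*y(5) = (47*1)*(-7) = 47*(-7) = -329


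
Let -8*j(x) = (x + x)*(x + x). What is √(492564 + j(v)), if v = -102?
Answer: √487362 ≈ 698.11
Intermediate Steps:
j(x) = -x²/2 (j(x) = -(x + x)*(x + x)/8 = -2*x*2*x/8 = -x²/2)
√(492564 + j(v)) = √(492564 - ½*(-102)²) = √(492564 - ½*10404) = √(492564 - 5202) = √487362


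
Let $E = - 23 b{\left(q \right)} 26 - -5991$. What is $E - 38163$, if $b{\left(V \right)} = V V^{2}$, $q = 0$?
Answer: $-32172$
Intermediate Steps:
$b{\left(V \right)} = V^{3}$
$E = 5991$ ($E = - 23 \cdot 0^{3} \cdot 26 - -5991 = \left(-23\right) 0 \cdot 26 + 5991 = 0 \cdot 26 + 5991 = 0 + 5991 = 5991$)
$E - 38163 = 5991 - 38163 = -32172$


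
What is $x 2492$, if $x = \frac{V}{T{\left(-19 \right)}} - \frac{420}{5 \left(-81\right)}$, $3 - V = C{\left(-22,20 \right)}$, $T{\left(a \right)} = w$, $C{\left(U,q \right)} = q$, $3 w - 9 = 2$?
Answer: $- \frac{2663948}{297} \approx -8969.5$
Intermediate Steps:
$w = \frac{11}{3}$ ($w = 3 + \frac{1}{3} \cdot 2 = 3 + \frac{2}{3} = \frac{11}{3} \approx 3.6667$)
$T{\left(a \right)} = \frac{11}{3}$
$V = -17$ ($V = 3 - 20 = -17$)
$x = - \frac{1069}{297}$ ($x = - \frac{17}{\frac{11}{3}} - \frac{420}{5 \left(-81\right)} = \left(-17\right) \frac{3}{11} - \frac{420}{-405} = - \frac{51}{11} - - \frac{28}{27} = - \frac{51}{11} + \frac{28}{27} = - \frac{1069}{297} \approx -3.5993$)
$x 2492 = \left(- \frac{1069}{297}\right) 2492 = - \frac{2663948}{297}$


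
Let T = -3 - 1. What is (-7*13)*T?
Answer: 364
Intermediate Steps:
T = -4
(-7*13)*T = -7*13*(-4) = -91*(-4) = 364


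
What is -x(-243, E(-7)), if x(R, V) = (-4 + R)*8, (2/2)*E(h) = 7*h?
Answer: 1976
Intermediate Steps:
E(h) = 7*h
x(R, V) = -32 + 8*R
-x(-243, E(-7)) = -(-32 + 8*(-243)) = -(-32 - 1944) = -1*(-1976) = 1976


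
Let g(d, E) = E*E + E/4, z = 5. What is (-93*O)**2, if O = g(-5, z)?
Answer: 95355225/16 ≈ 5.9597e+6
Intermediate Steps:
g(d, E) = E**2 + E/4 (g(d, E) = E**2 + E*(1/4) = E**2 + E/4)
O = 105/4 (O = 5*(1/4 + 5) = 5*(21/4) = 105/4 ≈ 26.250)
(-93*O)**2 = (-93*105/4)**2 = (-9765/4)**2 = 95355225/16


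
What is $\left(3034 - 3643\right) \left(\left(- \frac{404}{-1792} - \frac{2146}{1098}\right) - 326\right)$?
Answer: $\frac{2337562603}{11712} \approx 1.9959 \cdot 10^{5}$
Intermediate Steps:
$\left(3034 - 3643\right) \left(\left(- \frac{404}{-1792} - \frac{2146}{1098}\right) - 326\right) = - 609 \left(\left(\left(-404\right) \left(- \frac{1}{1792}\right) - \frac{1073}{549}\right) - 326\right) = - 609 \left(\left(\frac{101}{448} - \frac{1073}{549}\right) - 326\right) = - 609 \left(- \frac{425255}{245952} - 326\right) = \left(-609\right) \left(- \frac{80605607}{245952}\right) = \frac{2337562603}{11712}$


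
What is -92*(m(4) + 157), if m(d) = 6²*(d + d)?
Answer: -40940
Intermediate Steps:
m(d) = 72*d (m(d) = 36*(2*d) = 72*d)
-92*(m(4) + 157) = -92*(72*4 + 157) = -92*(288 + 157) = -92*445 = -40940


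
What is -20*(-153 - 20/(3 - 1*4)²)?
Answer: 3460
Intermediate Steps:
-20*(-153 - 20/(3 - 1*4)²) = -20*(-153 - 20/(3 - 4)²) = -20*(-153 - 20/((-1)²)) = -20*(-153 - 20/1) = -20*(-153 - 20*1) = -20*(-153 - 20) = -20*(-173) = 3460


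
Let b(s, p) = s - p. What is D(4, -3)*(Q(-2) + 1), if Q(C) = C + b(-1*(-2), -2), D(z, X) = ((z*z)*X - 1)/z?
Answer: -147/4 ≈ -36.750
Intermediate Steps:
D(z, X) = (-1 + X*z**2)/z (D(z, X) = (z**2*X - 1)/z = (X*z**2 - 1)/z = (-1 + X*z**2)/z)
Q(C) = 4 + C (Q(C) = C + (-1*(-2) - 1*(-2)) = C + (2 + 2) = C + 4 = 4 + C)
D(4, -3)*(Q(-2) + 1) = (-1/4 - 3*4)*((4 - 2) + 1) = (-1*1/4 - 12)*(2 + 1) = (-1/4 - 12)*3 = -49/4*3 = -147/4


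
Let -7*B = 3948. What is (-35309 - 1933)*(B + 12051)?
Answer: -427798854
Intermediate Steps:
B = -564 (B = -⅐*3948 = -564)
(-35309 - 1933)*(B + 12051) = (-35309 - 1933)*(-564 + 12051) = -37242*11487 = -427798854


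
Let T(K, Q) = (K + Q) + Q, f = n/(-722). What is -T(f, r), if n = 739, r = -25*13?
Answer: 470039/722 ≈ 651.02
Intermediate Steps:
r = -325
f = -739/722 (f = 739/(-722) = 739*(-1/722) = -739/722 ≈ -1.0235)
T(K, Q) = K + 2*Q
-T(f, r) = -(-739/722 + 2*(-325)) = -(-739/722 - 650) = -1*(-470039/722) = 470039/722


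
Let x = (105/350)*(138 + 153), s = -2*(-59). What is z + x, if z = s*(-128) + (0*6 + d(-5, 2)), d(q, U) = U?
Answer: -150147/10 ≈ -15015.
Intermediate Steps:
s = 118
x = 873/10 (x = (105*(1/350))*291 = (3/10)*291 = 873/10 ≈ 87.300)
z = -15102 (z = 118*(-128) + (0*6 + 2) = -15104 + (0 + 2) = -15104 + 2 = -15102)
z + x = -15102 + 873/10 = -150147/10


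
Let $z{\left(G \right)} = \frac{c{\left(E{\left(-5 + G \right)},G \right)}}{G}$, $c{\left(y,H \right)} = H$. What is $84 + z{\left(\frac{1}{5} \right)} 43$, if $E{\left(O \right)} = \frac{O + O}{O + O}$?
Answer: $127$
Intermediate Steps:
$E{\left(O \right)} = 1$ ($E{\left(O \right)} = \frac{2 O}{2 O} = 2 O \frac{1}{2 O} = 1$)
$z{\left(G \right)} = 1$ ($z{\left(G \right)} = \frac{G}{G} = 1$)
$84 + z{\left(\frac{1}{5} \right)} 43 = 84 + 1 \cdot 43 = 84 + 43 = 127$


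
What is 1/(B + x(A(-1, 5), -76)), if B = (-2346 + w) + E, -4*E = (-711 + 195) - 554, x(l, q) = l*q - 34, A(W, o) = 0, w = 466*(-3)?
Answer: -2/7021 ≈ -0.00028486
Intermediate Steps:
w = -1398
x(l, q) = -34 + l*q
E = 535/2 (E = -((-711 + 195) - 554)/4 = -(-516 - 554)/4 = -¼*(-1070) = 535/2 ≈ 267.50)
B = -6953/2 (B = (-2346 - 1398) + 535/2 = -3744 + 535/2 = -6953/2 ≈ -3476.5)
1/(B + x(A(-1, 5), -76)) = 1/(-6953/2 + (-34 + 0*(-76))) = 1/(-6953/2 + (-34 + 0)) = 1/(-6953/2 - 34) = 1/(-7021/2) = -2/7021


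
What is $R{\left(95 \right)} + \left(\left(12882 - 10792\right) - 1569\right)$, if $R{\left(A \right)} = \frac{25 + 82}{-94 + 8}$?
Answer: $\frac{44699}{86} \approx 519.76$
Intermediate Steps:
$R{\left(A \right)} = - \frac{107}{86}$ ($R{\left(A \right)} = \frac{107}{-86} = 107 \left(- \frac{1}{86}\right) = - \frac{107}{86}$)
$R{\left(95 \right)} + \left(\left(12882 - 10792\right) - 1569\right) = - \frac{107}{86} + \left(\left(12882 - 10792\right) - 1569\right) = - \frac{107}{86} + \left(2090 - 1569\right) = - \frac{107}{86} + 521 = \frac{44699}{86}$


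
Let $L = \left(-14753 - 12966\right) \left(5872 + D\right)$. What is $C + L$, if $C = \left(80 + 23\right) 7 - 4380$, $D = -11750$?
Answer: $162928623$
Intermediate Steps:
$C = -3659$ ($C = 103 \cdot 7 - 4380 = 721 - 4380 = -3659$)
$L = 162932282$ ($L = \left(-14753 - 12966\right) \left(5872 - 11750\right) = \left(-27719\right) \left(-5878\right) = 162932282$)
$C + L = -3659 + 162932282 = 162928623$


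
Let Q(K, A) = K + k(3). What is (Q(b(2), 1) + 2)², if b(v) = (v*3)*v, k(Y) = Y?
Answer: 289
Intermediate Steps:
b(v) = 3*v² (b(v) = (3*v)*v = 3*v²)
Q(K, A) = 3 + K (Q(K, A) = K + 3 = 3 + K)
(Q(b(2), 1) + 2)² = ((3 + 3*2²) + 2)² = ((3 + 3*4) + 2)² = ((3 + 12) + 2)² = (15 + 2)² = 17² = 289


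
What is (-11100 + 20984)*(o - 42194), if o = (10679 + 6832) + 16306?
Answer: -82798268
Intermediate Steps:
o = 33817 (o = 17511 + 16306 = 33817)
(-11100 + 20984)*(o - 42194) = (-11100 + 20984)*(33817 - 42194) = 9884*(-8377) = -82798268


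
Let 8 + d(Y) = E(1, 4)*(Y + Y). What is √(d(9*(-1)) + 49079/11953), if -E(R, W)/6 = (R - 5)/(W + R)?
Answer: I*√322517101065/59765 ≈ 9.5023*I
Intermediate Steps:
E(R, W) = -6*(-5 + R)/(R + W) (E(R, W) = -6*(R - 5)/(W + R) = -6*(-5 + R)/(R + W))
d(Y) = -8 + 48*Y/5 (d(Y) = -8 + (6*(5 - 1*1)/(1 + 4))*(Y + Y) = -8 + (6*(5 - 1)/5)*(2*Y) = -8 + (6*(⅕)*4)*(2*Y) = -8 + 24*(2*Y)/5 = -8 + 48*Y/5)
√(d(9*(-1)) + 49079/11953) = √((-8 + 48*(9*(-1))/5) + 49079/11953) = √((-8 + (48/5)*(-9)) + 49079*(1/11953)) = √((-8 - 432/5) + 49079/11953) = √(-472/5 + 49079/11953) = √(-5396421/59765) = I*√322517101065/59765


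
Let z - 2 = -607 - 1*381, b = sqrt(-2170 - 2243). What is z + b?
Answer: -986 + I*sqrt(4413) ≈ -986.0 + 66.43*I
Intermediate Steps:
b = I*sqrt(4413) (b = sqrt(-4413) = I*sqrt(4413) ≈ 66.43*I)
z = -986 (z = 2 + (-607 - 1*381) = 2 + (-607 - 381) = 2 - 988 = -986)
z + b = -986 + I*sqrt(4413)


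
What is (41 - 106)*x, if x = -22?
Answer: 1430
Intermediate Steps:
(41 - 106)*x = (41 - 106)*(-22) = -65*(-22) = 1430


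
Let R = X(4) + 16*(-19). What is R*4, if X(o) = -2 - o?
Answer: -1240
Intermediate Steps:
R = -310 (R = (-2 - 1*4) + 16*(-19) = (-2 - 4) - 304 = -6 - 304 = -310)
R*4 = -310*4 = -1240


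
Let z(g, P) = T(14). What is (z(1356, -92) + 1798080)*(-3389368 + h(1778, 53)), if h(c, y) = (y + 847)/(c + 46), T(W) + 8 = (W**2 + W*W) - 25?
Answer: -926526747792979/152 ≈ -6.0956e+12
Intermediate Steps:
T(W) = -33 + 2*W**2 (T(W) = -8 + ((W**2 + W*W) - 25) = -8 + ((W**2 + W**2) - 25) = -8 + (2*W**2 - 25) = -8 + (-25 + 2*W**2) = -33 + 2*W**2)
h(c, y) = (847 + y)/(46 + c)
z(g, P) = 359 (z(g, P) = -33 + 2*14**2 = -33 + 2*196 = -33 + 392 = 359)
(z(1356, -92) + 1798080)*(-3389368 + h(1778, 53)) = (359 + 1798080)*(-3389368 + (847 + 53)/(46 + 1778)) = 1798439*(-3389368 + 900/1824) = 1798439*(-3389368 + (1/1824)*900) = 1798439*(-3389368 + 75/152) = 1798439*(-515183861/152) = -926526747792979/152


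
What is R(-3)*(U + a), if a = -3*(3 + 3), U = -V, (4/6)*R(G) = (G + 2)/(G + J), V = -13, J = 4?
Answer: 15/2 ≈ 7.5000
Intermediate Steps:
R(G) = 3*(2 + G)/(2*(4 + G)) (R(G) = 3*((G + 2)/(G + 4))/2 = 3*((2 + G)/(4 + G))/2 = 3*(2 + G)/(2*(4 + G)))
U = 13 (U = -1*(-13) = 13)
a = -18 (a = -3*6 = -18)
R(-3)*(U + a) = (3*(2 - 3)/(2*(4 - 3)))*(13 - 18) = ((3/2)*(-1)/1)*(-5) = ((3/2)*1*(-1))*(-5) = -3/2*(-5) = 15/2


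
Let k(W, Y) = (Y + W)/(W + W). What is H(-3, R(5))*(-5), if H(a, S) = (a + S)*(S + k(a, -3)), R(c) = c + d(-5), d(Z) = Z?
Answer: 15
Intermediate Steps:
k(W, Y) = (W + Y)/(2*W) (k(W, Y) = (W + Y)/((2*W)) = (W + Y)*(1/(2*W)) = (W + Y)/(2*W))
R(c) = -5 + c (R(c) = c - 5 = -5 + c)
H(a, S) = (S + a)*(S + (-3 + a)/(2*a)) (H(a, S) = (a + S)*(S + (a - 3)/(2*a)) = (S + a)*(S + (-3 + a)/(2*a)))
H(-3, R(5))*(-5) = ((½)*((-5 + 5)*(-3 - 3) - 3*(-3 - 3 + 2*(-5 + 5)² + 2*(-5 + 5)*(-3)))/(-3))*(-5) = ((½)*(-⅓)*(0*(-6) - 3*(-3 - 3 + 2*0² + 2*0*(-3))))*(-5) = ((½)*(-⅓)*(0 - 3*(-3 - 3 + 2*0 + 0)))*(-5) = ((½)*(-⅓)*(0 - 3*(-3 - 3 + 0 + 0)))*(-5) = ((½)*(-⅓)*(0 - 3*(-6)))*(-5) = ((½)*(-⅓)*(0 + 18))*(-5) = ((½)*(-⅓)*18)*(-5) = -3*(-5) = 15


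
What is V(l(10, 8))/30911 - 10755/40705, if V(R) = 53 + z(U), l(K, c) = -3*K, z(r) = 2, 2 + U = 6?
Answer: -66041806/251646451 ≈ -0.26244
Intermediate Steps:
U = 4 (U = -2 + 6 = 4)
V(R) = 55 (V(R) = 53 + 2 = 55)
V(l(10, 8))/30911 - 10755/40705 = 55/30911 - 10755/40705 = 55*(1/30911) - 10755*1/40705 = 55/30911 - 2151/8141 = -66041806/251646451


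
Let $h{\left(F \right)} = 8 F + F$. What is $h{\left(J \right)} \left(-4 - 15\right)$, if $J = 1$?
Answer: $-171$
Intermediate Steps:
$h{\left(F \right)} = 9 F$
$h{\left(J \right)} \left(-4 - 15\right) = 9 \cdot 1 \left(-4 - 15\right) = 9 \left(-19\right) = -171$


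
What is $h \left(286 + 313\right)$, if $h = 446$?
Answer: $267154$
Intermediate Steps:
$h \left(286 + 313\right) = 446 \left(286 + 313\right) = 446 \cdot 599 = 267154$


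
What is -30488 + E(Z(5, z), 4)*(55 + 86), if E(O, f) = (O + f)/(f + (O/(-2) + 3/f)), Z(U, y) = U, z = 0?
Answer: -29924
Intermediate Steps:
E(O, f) = (O + f)/(f + 3/f - O/2) (E(O, f) = (O + f)/(f + (O*(-½) + 3/f)) = (O + f)/(f + (-O/2 + 3/f)) = (O + f)/(f + (3/f - O/2)) = (O + f)/(f + 3/f - O/2))
-30488 + E(Z(5, z), 4)*(55 + 86) = -30488 + (2*4*(5 + 4)/(6 + 2*4² - 1*5*4))*(55 + 86) = -30488 + (2*4*9/(6 + 2*16 - 20))*141 = -30488 + (2*4*9/(6 + 32 - 20))*141 = -30488 + (2*4*9/18)*141 = -30488 + (2*4*(1/18)*9)*141 = -30488 + 4*141 = -30488 + 564 = -29924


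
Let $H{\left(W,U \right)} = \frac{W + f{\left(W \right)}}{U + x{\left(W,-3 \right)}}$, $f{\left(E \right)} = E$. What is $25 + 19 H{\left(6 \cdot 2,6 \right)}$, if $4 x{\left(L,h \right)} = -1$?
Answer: $\frac{2399}{23} \approx 104.3$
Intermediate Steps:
$x{\left(L,h \right)} = - \frac{1}{4}$ ($x{\left(L,h \right)} = \frac{1}{4} \left(-1\right) = - \frac{1}{4}$)
$H{\left(W,U \right)} = \frac{2 W}{- \frac{1}{4} + U}$ ($H{\left(W,U \right)} = \frac{W + W}{U - \frac{1}{4}} = \frac{2 W}{- \frac{1}{4} + U}$)
$25 + 19 H{\left(6 \cdot 2,6 \right)} = 25 + 19 \frac{8 \cdot 6 \cdot 2}{-1 + 4 \cdot 6} = 25 + 19 \cdot 8 \cdot 12 \frac{1}{-1 + 24} = 25 + 19 \cdot 8 \cdot 12 \cdot \frac{1}{23} = 25 + 19 \cdot \frac{96}{23} = 25 + \frac{1824}{23} = \frac{2399}{23}$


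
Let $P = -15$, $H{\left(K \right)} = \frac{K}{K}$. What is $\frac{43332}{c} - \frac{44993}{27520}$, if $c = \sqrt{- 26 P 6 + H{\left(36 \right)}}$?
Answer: $- \frac{44993}{27520} + \frac{43332 \sqrt{2341}}{2341} \approx 893.95$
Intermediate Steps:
$H{\left(K \right)} = 1$
$c = \sqrt{2341}$ ($c = \sqrt{\left(-26\right) \left(-15\right) 6 + 1} = \sqrt{390 \cdot 6 + 1} = \sqrt{2340 + 1} = \sqrt{2341} \approx 48.384$)
$\frac{43332}{c} - \frac{44993}{27520} = \frac{43332}{\sqrt{2341}} - \frac{44993}{27520} = 43332 \frac{\sqrt{2341}}{2341} - \frac{44993}{27520} = \frac{43332 \sqrt{2341}}{2341} - \frac{44993}{27520} = - \frac{44993}{27520} + \frac{43332 \sqrt{2341}}{2341}$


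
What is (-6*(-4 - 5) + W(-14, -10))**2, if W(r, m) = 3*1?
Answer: 3249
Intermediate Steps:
W(r, m) = 3
(-6*(-4 - 5) + W(-14, -10))**2 = (-6*(-4 - 5) + 3)**2 = (-6*(-9) + 3)**2 = (54 + 3)**2 = 57**2 = 3249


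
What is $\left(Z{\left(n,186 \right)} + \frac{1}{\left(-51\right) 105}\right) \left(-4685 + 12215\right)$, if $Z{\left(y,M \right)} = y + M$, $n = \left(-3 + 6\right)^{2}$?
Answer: $\frac{524200448}{357} \approx 1.4683 \cdot 10^{6}$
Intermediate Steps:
$n = 9$ ($n = 3^{2} = 9$)
$Z{\left(y,M \right)} = M + y$
$\left(Z{\left(n,186 \right)} + \frac{1}{\left(-51\right) 105}\right) \left(-4685 + 12215\right) = \left(\left(186 + 9\right) + \frac{1}{\left(-51\right) 105}\right) \left(-4685 + 12215\right) = \left(195 + \frac{1}{-5355}\right) 7530 = \left(195 - \frac{1}{5355}\right) 7530 = \frac{1044224}{5355} \cdot 7530 = \frac{524200448}{357}$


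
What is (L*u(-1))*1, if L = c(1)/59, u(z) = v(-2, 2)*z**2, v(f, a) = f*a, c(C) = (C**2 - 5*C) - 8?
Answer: 48/59 ≈ 0.81356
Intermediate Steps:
c(C) = -8 + C**2 - 5*C
v(f, a) = a*f
u(z) = -4*z**2 (u(z) = (2*(-2))*z**2 = -4*z**2)
L = -12/59 (L = (-8 + 1**2 - 5*1)/59 = (-8 + 1 - 5)*(1/59) = -12*1/59 = -12/59 ≈ -0.20339)
(L*u(-1))*1 = -(-48)*(-1)**2/59*1 = -(-48)/59*1 = -12/59*(-4)*1 = (48/59)*1 = 48/59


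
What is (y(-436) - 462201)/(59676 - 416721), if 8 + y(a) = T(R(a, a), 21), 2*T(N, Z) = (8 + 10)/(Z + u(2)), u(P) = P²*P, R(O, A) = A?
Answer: 13404052/10354305 ≈ 1.2945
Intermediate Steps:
u(P) = P³
T(N, Z) = 9/(8 + Z) (T(N, Z) = ((8 + 10)/(Z + 2³))/2 = (18/(Z + 8))/2 = (18/(8 + Z))/2 = 9/(8 + Z))
y(a) = -223/29 (y(a) = -8 + 9/(8 + 21) = -8 + 9/29 = -223/29)
(y(-436) - 462201)/(59676 - 416721) = (-223/29 - 462201)/(59676 - 416721) = -13404052/29/(-357045) = -13404052/29*(-1/357045) = 13404052/10354305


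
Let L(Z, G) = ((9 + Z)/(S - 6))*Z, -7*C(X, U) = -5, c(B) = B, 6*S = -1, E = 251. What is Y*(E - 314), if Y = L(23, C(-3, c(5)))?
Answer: 278208/37 ≈ 7519.1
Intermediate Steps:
S = -1/6 (S = (1/6)*(-1) = -1/6 ≈ -0.16667)
C(X, U) = 5/7 (C(X, U) = -1/7*(-5) = 5/7)
L(Z, G) = Z*(-54/37 - 6*Z/37) (L(Z, G) = ((9 + Z)/(-1/6 - 6))*Z = ((9 + Z)/(-37/6))*Z = ((9 + Z)*(-6/37))*Z = (-54/37 - 6*Z/37)*Z = Z*(-54/37 - 6*Z/37))
Y = -4416/37 (Y = -6/37*23*(9 + 23) = -6/37*23*32 = -4416/37 ≈ -119.35)
Y*(E - 314) = -4416*(251 - 314)/37 = -4416/37*(-63) = 278208/37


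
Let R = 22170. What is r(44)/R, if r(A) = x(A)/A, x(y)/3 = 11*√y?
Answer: √11/14780 ≈ 0.00022440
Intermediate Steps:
x(y) = 33*√y (x(y) = 3*(11*√y) = 33*√y)
r(A) = 33/√A (r(A) = (33*√A)/A = 33/√A)
r(44)/R = (33/√44)/22170 = (33*(√11/22))*(1/22170) = (3*√11/2)*(1/22170) = √11/14780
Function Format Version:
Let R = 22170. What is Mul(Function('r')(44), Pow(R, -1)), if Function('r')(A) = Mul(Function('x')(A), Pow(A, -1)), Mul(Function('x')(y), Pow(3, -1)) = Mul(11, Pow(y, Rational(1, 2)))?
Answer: Mul(Rational(1, 14780), Pow(11, Rational(1, 2))) ≈ 0.00022440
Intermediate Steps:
Function('x')(y) = Mul(33, Pow(y, Rational(1, 2))) (Function('x')(y) = Mul(3, Mul(11, Pow(y, Rational(1, 2)))) = Mul(33, Pow(y, Rational(1, 2))))
Function('r')(A) = Mul(33, Pow(A, Rational(-1, 2))) (Function('r')(A) = Mul(Mul(33, Pow(A, Rational(1, 2))), Pow(A, -1)) = Mul(33, Pow(A, Rational(-1, 2))))
Mul(Function('r')(44), Pow(R, -1)) = Mul(Mul(33, Pow(44, Rational(-1, 2))), Pow(22170, -1)) = Mul(Mul(33, Mul(Rational(1, 22), Pow(11, Rational(1, 2)))), Rational(1, 22170)) = Mul(Mul(Rational(3, 2), Pow(11, Rational(1, 2))), Rational(1, 22170)) = Mul(Rational(1, 14780), Pow(11, Rational(1, 2)))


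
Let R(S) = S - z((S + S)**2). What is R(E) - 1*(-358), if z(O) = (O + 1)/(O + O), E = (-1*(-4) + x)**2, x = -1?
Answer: 237491/648 ≈ 366.50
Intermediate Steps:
E = 9 (E = (-1*(-4) - 1)**2 = (4 - 1)**2 = 3**2 = 9)
z(O) = (1 + O)/(2*O) (z(O) = (1 + O)/((2*O)) = (1 + O)*(1/(2*O)) = (1 + O)/(2*O))
R(S) = S - (1 + 4*S**2)/(8*S**2) (R(S) = S - (1 + (S + S)**2)/(2*((S + S)**2)) = S - (1 + (2*S)**2)/(2*((2*S)**2)) = S - (1 + 4*S**2)/(2*(4*S**2)) = S - 1/(4*S**2)*(1 + 4*S**2)/2 = S - (1 + 4*S**2)/(8*S**2))
R(E) - 1*(-358) = (-1/2 + 9 - 1/8/9**2) - 1*(-358) = (-1/2 + 9 - 1/8*1/81) + 358 = (-1/2 + 9 - 1/648) + 358 = 5507/648 + 358 = 237491/648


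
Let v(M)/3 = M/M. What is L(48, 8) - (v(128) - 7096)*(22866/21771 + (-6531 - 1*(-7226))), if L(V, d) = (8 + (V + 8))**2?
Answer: 874588993/177 ≈ 4.9412e+6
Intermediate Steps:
v(M) = 3 (v(M) = 3*(M/M) = 3*1 = 3)
L(V, d) = (16 + V)**2 (L(V, d) = (8 + (8 + V))**2 = (16 + V)**2)
L(48, 8) - (v(128) - 7096)*(22866/21771 + (-6531 - 1*(-7226))) = (16 + 48)**2 - (3 - 7096)*(22866/21771 + (-6531 - 1*(-7226))) = 64**2 - (-7093)*(22866*(1/21771) + (-6531 + 7226)) = 4096 - (-7093)*(7622/7257 + 695) = 4096 - (-7093)*5051237/7257 = 4096 - 1*(-873864001/177) = 4096 + 873864001/177 = 874588993/177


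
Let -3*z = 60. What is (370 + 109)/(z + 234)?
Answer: 479/214 ≈ 2.2383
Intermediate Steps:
z = -20 (z = -⅓*60 = -20)
(370 + 109)/(z + 234) = (370 + 109)/(-20 + 234) = 479/214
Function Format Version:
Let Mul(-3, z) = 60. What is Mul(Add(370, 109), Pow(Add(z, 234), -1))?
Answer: Rational(479, 214) ≈ 2.2383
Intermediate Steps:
z = -20 (z = Mul(Rational(-1, 3), 60) = -20)
Mul(Add(370, 109), Pow(Add(z, 234), -1)) = Mul(Add(370, 109), Pow(Add(-20, 234), -1)) = Mul(479, Pow(214, -1)) = Mul(479, Rational(1, 214)) = Rational(479, 214)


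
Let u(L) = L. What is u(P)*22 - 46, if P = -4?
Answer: -134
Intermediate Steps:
u(P)*22 - 46 = -4*22 - 46 = -88 - 46 = -134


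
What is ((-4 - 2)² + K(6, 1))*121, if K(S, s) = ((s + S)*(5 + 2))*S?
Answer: 39930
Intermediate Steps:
K(S, s) = S*(7*S + 7*s) (K(S, s) = ((S + s)*7)*S = (7*S + 7*s)*S = S*(7*S + 7*s))
((-4 - 2)² + K(6, 1))*121 = ((-4 - 2)² + 7*6*(6 + 1))*121 = ((-6)² + 7*6*7)*121 = (36 + 294)*121 = 330*121 = 39930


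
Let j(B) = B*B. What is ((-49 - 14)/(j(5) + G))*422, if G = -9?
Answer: -13293/8 ≈ -1661.6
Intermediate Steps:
j(B) = B²
((-49 - 14)/(j(5) + G))*422 = ((-49 - 14)/(5² - 9))*422 = -63/(25 - 9)*422 = -63/16*422 = -13293/8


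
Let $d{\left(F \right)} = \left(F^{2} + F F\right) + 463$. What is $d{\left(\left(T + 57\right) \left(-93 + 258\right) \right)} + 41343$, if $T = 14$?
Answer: $274524256$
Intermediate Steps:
$d{\left(F \right)} = 463 + 2 F^{2}$ ($d{\left(F \right)} = \left(F^{2} + F^{2}\right) + 463 = 2 F^{2} + 463 = 463 + 2 F^{2}$)
$d{\left(\left(T + 57\right) \left(-93 + 258\right) \right)} + 41343 = \left(463 + 2 \left(\left(14 + 57\right) \left(-93 + 258\right)\right)^{2}\right) + 41343 = \left(463 + 2 \left(71 \cdot 165\right)^{2}\right) + 41343 = \left(463 + 2 \cdot 11715^{2}\right) + 41343 = \left(463 + 2 \cdot 137241225\right) + 41343 = \left(463 + 274482450\right) + 41343 = 274482913 + 41343 = 274524256$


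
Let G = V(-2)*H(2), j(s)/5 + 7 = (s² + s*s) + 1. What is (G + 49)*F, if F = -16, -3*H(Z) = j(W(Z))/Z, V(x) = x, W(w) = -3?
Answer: -1104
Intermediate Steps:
j(s) = -30 + 10*s² (j(s) = -35 + 5*((s² + s*s) + 1) = -35 + 5*((s² + s²) + 1) = -35 + 5*(2*s² + 1) = -35 + 5*(1 + 2*s²) = -35 + (5 + 10*s²) = -30 + 10*s²)
H(Z) = -20/Z (H(Z) = -(-30 + 10*(-3)²)/(3*Z) = -(-30 + 10*9)/(3*Z) = -(-30 + 90)/(3*Z) = -20/Z)
G = 20 (G = -(-40)/2 = -2*(-10) = 20)
(G + 49)*F = (20 + 49)*(-16) = 69*(-16) = -1104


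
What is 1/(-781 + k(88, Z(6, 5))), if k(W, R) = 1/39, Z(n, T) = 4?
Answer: -39/30458 ≈ -0.0012805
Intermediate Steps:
k(W, R) = 1/39
1/(-781 + k(88, Z(6, 5))) = 1/(-781 + 1/39) = 1/(-30458/39) = -39/30458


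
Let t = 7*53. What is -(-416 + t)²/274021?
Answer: -2025/274021 ≈ -0.0073899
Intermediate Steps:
t = 371
-(-416 + t)²/274021 = -(-416 + 371)²/274021 = -1*(-45)²*(1/274021) = -1*2025*(1/274021) = -2025*1/274021 = -2025/274021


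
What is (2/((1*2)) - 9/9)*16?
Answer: 0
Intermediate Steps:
(2/((1*2)) - 9/9)*16 = (2/2 - 9*⅑)*16 = (2*(½) - 1)*16 = (1 - 1)*16 = 0*16 = 0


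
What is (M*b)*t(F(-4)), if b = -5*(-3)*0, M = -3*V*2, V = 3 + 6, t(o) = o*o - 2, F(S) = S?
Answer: 0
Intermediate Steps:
t(o) = -2 + o² (t(o) = o² - 2 = -2 + o²)
V = 9
M = -54 (M = -3*9*2 = -27*2 = -54)
b = 0 (b = 15*0 = 0)
(M*b)*t(F(-4)) = (-54*0)*(-2 + (-4)²) = 0*(-2 + 16) = 0*14 = 0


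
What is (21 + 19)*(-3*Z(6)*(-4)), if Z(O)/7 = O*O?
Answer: 120960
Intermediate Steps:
Z(O) = 7*O² (Z(O) = 7*(O*O) = 7*O²)
(21 + 19)*(-3*Z(6)*(-4)) = (21 + 19)*(-21*6²*(-4)) = 40*(-21*36*(-4)) = 40*(-3*252*(-4)) = 40*(-756*(-4)) = 40*3024 = 120960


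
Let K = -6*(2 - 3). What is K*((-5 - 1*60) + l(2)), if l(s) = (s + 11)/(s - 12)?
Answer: -1989/5 ≈ -397.80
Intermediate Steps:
l(s) = (11 + s)/(-12 + s)
K = 6 (K = -6*(-1) = 6)
K*((-5 - 1*60) + l(2)) = 6*((-5 - 1*60) + (11 + 2)/(-12 + 2)) = 6*((-5 - 60) + 13/(-10)) = 6*(-65 - 1/10*13) = 6*(-65 - 13/10) = 6*(-663/10) = -1989/5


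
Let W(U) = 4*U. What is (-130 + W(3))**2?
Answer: 13924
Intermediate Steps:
(-130 + W(3))**2 = (-130 + 4*3)**2 = (-130 + 12)**2 = (-118)**2 = 13924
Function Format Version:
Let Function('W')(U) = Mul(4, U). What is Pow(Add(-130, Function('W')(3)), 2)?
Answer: 13924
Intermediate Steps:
Pow(Add(-130, Function('W')(3)), 2) = Pow(Add(-130, Mul(4, 3)), 2) = Pow(Add(-130, 12), 2) = Pow(-118, 2) = 13924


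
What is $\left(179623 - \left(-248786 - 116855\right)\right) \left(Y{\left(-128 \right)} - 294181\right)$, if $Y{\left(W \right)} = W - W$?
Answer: $-160406308784$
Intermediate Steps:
$Y{\left(W \right)} = 0$
$\left(179623 - \left(-248786 - 116855\right)\right) \left(Y{\left(-128 \right)} - 294181\right) = \left(179623 - \left(-248786 - 116855\right)\right) \left(0 - 294181\right) = \left(179623 - \left(-248786 - 116855\right)\right) \left(-294181\right) = \left(179623 - -365641\right) \left(-294181\right) = \left(179623 + 365641\right) \left(-294181\right) = 545264 \left(-294181\right) = -160406308784$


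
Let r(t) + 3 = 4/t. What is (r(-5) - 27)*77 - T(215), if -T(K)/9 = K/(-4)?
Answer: -57107/20 ≈ -2855.4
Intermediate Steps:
r(t) = -3 + 4/t
T(K) = 9*K/4 (T(K) = -9*K/(-4) = -9*K*(-1)/4 = -(-9)*K/4 = 9*K/4)
(r(-5) - 27)*77 - T(215) = ((-3 + 4/(-5)) - 27)*77 - 9*215/4 = ((-3 + 4*(-1/5)) - 27)*77 - 1*1935/4 = ((-3 - 4/5) - 27)*77 - 1935/4 = (-19/5 - 27)*77 - 1935/4 = -154/5*77 - 1935/4 = -11858/5 - 1935/4 = -57107/20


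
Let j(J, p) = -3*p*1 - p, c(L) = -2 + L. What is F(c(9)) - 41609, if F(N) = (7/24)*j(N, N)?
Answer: -249703/6 ≈ -41617.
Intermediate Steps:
j(J, p) = -4*p (j(J, p) = -3*p - p = -4*p)
F(N) = -7*N/6 (F(N) = (7/24)*(-4*N) = (7*(1/24))*(-4*N) = 7*(-4*N)/24 = -7*N/6)
F(c(9)) - 41609 = -7*(-2 + 9)/6 - 41609 = -7/6*7 - 41609 = -49/6 - 41609 = -249703/6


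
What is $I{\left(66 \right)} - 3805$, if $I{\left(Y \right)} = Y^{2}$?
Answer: $551$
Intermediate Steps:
$I{\left(66 \right)} - 3805 = 66^{2} - 3805 = 4356 - 3805 = 551$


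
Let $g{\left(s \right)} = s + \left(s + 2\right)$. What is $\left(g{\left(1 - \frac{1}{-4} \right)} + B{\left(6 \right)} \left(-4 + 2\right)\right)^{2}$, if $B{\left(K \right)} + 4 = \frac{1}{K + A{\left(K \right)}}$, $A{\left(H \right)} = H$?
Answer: $\frac{1369}{9} \approx 152.11$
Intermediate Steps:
$B{\left(K \right)} = -4 + \frac{1}{2 K}$ ($B{\left(K \right)} = -4 + \frac{1}{K + K} = -4 + \frac{1}{2 K}$)
$g{\left(s \right)} = 2 + 2 s$ ($g{\left(s \right)} = s + \left(2 + s\right) = 2 + 2 s$)
$\left(g{\left(1 - \frac{1}{-4} \right)} + B{\left(6 \right)} \left(-4 + 2\right)\right)^{2} = \left(\left(2 + 2 \left(1 - \frac{1}{-4}\right)\right) + \left(-4 + \frac{1}{2 \cdot 6}\right) \left(-4 + 2\right)\right)^{2} = \left(\left(2 + 2 \left(1 - - \frac{1}{4}\right)\right) + \left(-4 + \frac{1}{2} \cdot \frac{1}{6}\right) \left(-2\right)\right)^{2} = \left(\left(2 + 2 \left(1 + \frac{1}{4}\right)\right) + \left(-4 + \frac{1}{12}\right) \left(-2\right)\right)^{2} = \left(\left(2 + 2 \cdot \frac{5}{4}\right) - - \frac{47}{6}\right)^{2} = \left(\left(2 + \frac{5}{2}\right) + \frac{47}{6}\right)^{2} = \left(\frac{9}{2} + \frac{47}{6}\right)^{2} = \left(\frac{37}{3}\right)^{2} = \frac{1369}{9}$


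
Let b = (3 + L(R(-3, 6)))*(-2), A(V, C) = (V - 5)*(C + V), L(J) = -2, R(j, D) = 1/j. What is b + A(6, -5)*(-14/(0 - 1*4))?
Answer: 3/2 ≈ 1.5000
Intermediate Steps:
A(V, C) = (-5 + V)*(C + V)
b = -2 (b = (3 - 2)*(-2) = 1*(-2) = -2)
b + A(6, -5)*(-14/(0 - 1*4)) = -2 + (6**2 - 5*(-5) - 5*6 - 5*6)*(-14/(0 - 1*4)) = -2 + (36 + 25 - 30 - 30)*(-14/(0 - 4)) = -2 + 1*(-14/(-4)) = -2 + 1*(-14*(-1/4)) = -2 + 1*(7/2) = -2 + 7/2 = 3/2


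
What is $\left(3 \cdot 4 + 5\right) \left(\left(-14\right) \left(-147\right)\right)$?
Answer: $34986$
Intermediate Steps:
$\left(3 \cdot 4 + 5\right) \left(\left(-14\right) \left(-147\right)\right) = \left(12 + 5\right) 2058 = 17 \cdot 2058 = 34986$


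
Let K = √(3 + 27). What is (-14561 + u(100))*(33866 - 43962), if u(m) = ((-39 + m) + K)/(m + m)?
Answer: 3675119418/25 - 1262*√30/25 ≈ 1.4700e+8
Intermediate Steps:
K = √30 ≈ 5.4772
u(m) = (-39 + m + √30)/(2*m) (u(m) = ((-39 + m) + √30)/(m + m) = (-39 + m + √30)/((2*m)) = (-39 + m + √30)*(1/(2*m)) = (-39 + m + √30)/(2*m))
(-14561 + u(100))*(33866 - 43962) = (-14561 + (½)*(-39 + 100 + √30)/100)*(33866 - 43962) = (-14561 + (½)*(1/100)*(61 + √30))*(-10096) = (-14561 + (61/200 + √30/200))*(-10096) = (-2912139/200 + √30/200)*(-10096) = 3675119418/25 - 1262*√30/25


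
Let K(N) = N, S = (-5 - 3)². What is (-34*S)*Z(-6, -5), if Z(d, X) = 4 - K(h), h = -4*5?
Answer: -52224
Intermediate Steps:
S = 64 (S = (-8)² = 64)
h = -20
Z(d, X) = 24 (Z(d, X) = 4 - 1*(-20) = 4 + 20 = 24)
(-34*S)*Z(-6, -5) = -34*64*24 = -2176*24 = -52224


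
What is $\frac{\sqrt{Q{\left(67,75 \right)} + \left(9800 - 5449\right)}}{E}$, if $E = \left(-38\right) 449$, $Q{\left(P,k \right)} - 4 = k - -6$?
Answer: $- \frac{\sqrt{1109}}{8531} \approx -0.0039036$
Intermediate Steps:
$Q{\left(P,k \right)} = 10 + k$ ($Q{\left(P,k \right)} = 4 + \left(k - -6\right) = 4 + \left(k + 6\right) = 4 + \left(6 + k\right) = 10 + k$)
$E = -17062$
$\frac{\sqrt{Q{\left(67,75 \right)} + \left(9800 - 5449\right)}}{E} = \frac{\sqrt{\left(10 + 75\right) + \left(9800 - 5449\right)}}{-17062} = \sqrt{85 + \left(9800 - 5449\right)} \left(- \frac{1}{17062}\right) = \sqrt{85 + 4351} \left(- \frac{1}{17062}\right) = \sqrt{4436} \left(- \frac{1}{17062}\right) = 2 \sqrt{1109} \left(- \frac{1}{17062}\right) = - \frac{\sqrt{1109}}{8531}$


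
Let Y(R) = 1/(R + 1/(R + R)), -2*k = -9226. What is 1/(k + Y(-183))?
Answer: 66979/308973761 ≈ 0.00021678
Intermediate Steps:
k = 4613 (k = -½*(-9226) = 4613)
Y(R) = 1/(R + 1/(2*R))
1/(k + Y(-183)) = 1/(4613 + 2*(-183)/(1 + 2*(-183)²)) = 1/(4613 + 2*(-183)/(1 + 2*33489)) = 1/(4613 + 2*(-183)/(1 + 66978)) = 1/(4613 + 2*(-183)/66979) = 1/(4613 + 2*(-183)*(1/66979)) = 1/(4613 - 366/66979) = 1/(308973761/66979) = 66979/308973761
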